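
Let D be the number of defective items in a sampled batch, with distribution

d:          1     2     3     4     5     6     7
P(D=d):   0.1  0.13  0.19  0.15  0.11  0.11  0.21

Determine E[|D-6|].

E[|D-6|] = Σ |d-6|·P(D=d)
 = 5·0.1 + 4·0.13 + 3·0.19 + 2·0.15 + 1·0.11 + 0·0.11 + 1·0.21
 = 0.5 + 0.52 + 0.57 + 0.3 + 0.11 + 0 + 0.21
 = 2.21

2.21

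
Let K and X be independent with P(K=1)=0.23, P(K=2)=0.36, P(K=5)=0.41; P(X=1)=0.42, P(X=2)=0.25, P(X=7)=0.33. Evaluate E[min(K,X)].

E[min(K,X)] = Σ_k Σ_x min(k,x) · P(K=k)P(X=x)
 = 1·0.0966 + 1·0.0575 + 1·0.0759 + 1·0.1512 + 2·0.09 + 2·0.1188 + 1·0.1722 + 2·0.1025 + 5·0.1353
 = 0.0966 + 0.0575 + 0.0759 + 0.1512 + 0.18 + 0.2376 + 0.1722 + 0.205 + 0.6765
 = 1.8525

1.8525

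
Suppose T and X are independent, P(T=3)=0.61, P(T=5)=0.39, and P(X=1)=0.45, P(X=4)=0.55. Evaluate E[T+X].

6.43

E[T+X] = Σ_t Σ_x (t+x) · P(T=t)P(X=x)
 = 4·0.2745 + 7·0.3355 + 6·0.1755 + 9·0.2145
 = 1.098 + 2.3485 + 1.053 + 1.9305
 = 6.43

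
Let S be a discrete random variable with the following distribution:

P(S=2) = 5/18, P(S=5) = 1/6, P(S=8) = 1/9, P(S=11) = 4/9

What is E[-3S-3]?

-24.5

E[-3S-3] = Σ (-3s-3)·P(S=s)
 = (-9)·5/18 + (-18)·1/6 + (-27)·1/9 + (-36)·4/9
 = (-5/2) + (-3) + (-3) + (-16)
 = -49/2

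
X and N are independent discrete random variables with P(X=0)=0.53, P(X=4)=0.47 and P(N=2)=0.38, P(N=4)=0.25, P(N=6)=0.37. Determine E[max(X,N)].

E[max(X,N)] = Σ_x Σ_n max(x,n) · P(X=x)P(N=n)
 = 2·0.2014 + 4·0.1325 + 6·0.1961 + 4·0.1786 + 4·0.1175 + 6·0.1739
 = 0.4028 + 0.53 + 1.1766 + 0.7144 + 0.47 + 1.0434
 = 4.3372

4.3372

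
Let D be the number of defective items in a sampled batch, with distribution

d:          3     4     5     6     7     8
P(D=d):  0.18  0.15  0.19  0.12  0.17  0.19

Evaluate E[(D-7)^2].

E[(D-7)^2] = Σ (d-7)^2·P(D=d)
 = 16·0.18 + 9·0.15 + 4·0.19 + 1·0.12 + 0·0.17 + 1·0.19
 = 2.88 + 1.35 + 0.76 + 0.12 + 0 + 0.19
 = 5.3

5.3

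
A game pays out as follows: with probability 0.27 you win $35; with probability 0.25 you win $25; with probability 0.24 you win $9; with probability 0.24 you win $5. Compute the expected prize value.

19.06

E[payout] = 35·0.27 + 25·0.25 + 9·0.24 + 5·0.24
 = 9.45 + 6.25 + 2.16 + 1.2
 = 19.06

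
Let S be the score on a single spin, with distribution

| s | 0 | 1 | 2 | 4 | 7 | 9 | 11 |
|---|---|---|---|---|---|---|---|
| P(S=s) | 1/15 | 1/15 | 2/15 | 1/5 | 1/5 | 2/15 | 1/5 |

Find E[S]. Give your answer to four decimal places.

5.9333

E[S] = Σ s·P(S=s)
 = 0·1/15 + 1·1/15 + 2·2/15 + 4·1/5 + 7·1/5 + 9·2/15 + 11·1/5
 = 0 + 1/15 + 4/15 + 4/5 + 7/5 + 6/5 + 11/5
 = 89/15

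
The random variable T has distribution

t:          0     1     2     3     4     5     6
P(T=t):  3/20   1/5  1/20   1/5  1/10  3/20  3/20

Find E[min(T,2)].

1.5

E[min(T,2)] = Σ min(t,2)·P(T=t)
 = 0·3/20 + 1·1/5 + 2·1/20 + 2·1/5 + 2·1/10 + 2·3/20 + 2·3/20
 = 0 + 1/5 + 1/10 + 2/5 + 1/5 + 3/10 + 3/10
 = 3/2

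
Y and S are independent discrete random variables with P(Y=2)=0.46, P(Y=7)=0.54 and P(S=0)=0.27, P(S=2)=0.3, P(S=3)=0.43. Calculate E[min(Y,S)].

E[min(Y,S)] = Σ_y Σ_s min(y,s) · P(Y=y)P(S=s)
 = 0·0.1242 + 2·0.138 + 2·0.1978 + 0·0.1458 + 2·0.162 + 3·0.2322
 = 0 + 0.276 + 0.3956 + 0 + 0.324 + 0.6966
 = 1.6922

1.6922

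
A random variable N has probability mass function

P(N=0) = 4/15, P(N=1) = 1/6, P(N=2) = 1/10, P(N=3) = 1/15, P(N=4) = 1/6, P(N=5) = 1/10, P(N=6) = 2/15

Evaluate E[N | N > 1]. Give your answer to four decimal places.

P(N > 1) = 1/10 + 1/15 + 1/6 + 1/10 + 2/15 = 17/30.
E[N | N > 1] = [2·1/10 + 3·1/15 + 4·1/6 + 5·1/10 + 6·2/15] / (17/30)
 = 71/30 / (17/30)
 = 71/17

4.1765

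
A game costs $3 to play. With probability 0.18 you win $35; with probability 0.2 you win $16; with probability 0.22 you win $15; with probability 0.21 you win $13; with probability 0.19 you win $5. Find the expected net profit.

E[payout] = 35·0.18 + 16·0.2 + 15·0.22 + 13·0.21 + 5·0.19
 = 6.3 + 3.2 + 3.3 + 2.73 + 0.95
 = 16.48
Net = 16.48 - 3 = 13.48

13.48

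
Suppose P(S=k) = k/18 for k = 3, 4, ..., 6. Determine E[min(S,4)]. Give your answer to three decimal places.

3.833

E[min(S,4)] = Σ min(s,4)·P(S=s)
 = 3·1/6 + 4·2/9 + 4·5/18 + 4·1/3
 = 1/2 + 8/9 + 10/9 + 4/3
 = 23/6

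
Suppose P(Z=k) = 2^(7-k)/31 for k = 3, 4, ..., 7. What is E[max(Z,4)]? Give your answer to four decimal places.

E[max(Z,4)] = Σ max(z,4)·P(Z=z)
 = 4·16/31 + 4·8/31 + 5·4/31 + 6·2/31 + 7·1/31
 = 64/31 + 32/31 + 20/31 + 12/31 + 7/31
 = 135/31

4.3548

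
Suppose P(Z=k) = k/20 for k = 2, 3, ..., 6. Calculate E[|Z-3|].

1.7

E[|Z-3|] = Σ |z-3|·P(Z=z)
 = 1·1/10 + 0·3/20 + 1·1/5 + 2·1/4 + 3·3/10
 = 1/10 + 0 + 1/5 + 1/2 + 9/10
 = 17/10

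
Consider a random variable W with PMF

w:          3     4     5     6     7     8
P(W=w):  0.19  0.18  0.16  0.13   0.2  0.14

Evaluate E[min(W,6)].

4.91

E[min(W,6)] = Σ min(w,6)·P(W=w)
 = 3·0.19 + 4·0.18 + 5·0.16 + 6·0.13 + 6·0.2 + 6·0.14
 = 0.57 + 0.72 + 0.8 + 0.78 + 1.2 + 0.84
 = 4.91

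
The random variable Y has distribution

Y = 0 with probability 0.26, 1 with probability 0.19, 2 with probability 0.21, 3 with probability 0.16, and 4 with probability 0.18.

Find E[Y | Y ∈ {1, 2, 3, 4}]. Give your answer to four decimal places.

P(Y ∈ {1, 2, 3, 4}) = 0.19 + 0.21 + 0.16 + 0.18 = 0.74.
E[Y | Y ∈ {1, 2, 3, 4}] = [1·0.19 + 2·0.21 + 3·0.16 + 4·0.18] / 0.74
 = 1.81 / 0.74
 = 181/74

2.4459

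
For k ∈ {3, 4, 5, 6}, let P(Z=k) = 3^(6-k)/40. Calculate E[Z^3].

47.4

E[Z^3] = Σ z^3·P(Z=z)
 = 27·27/40 + 64·9/40 + 125·3/40 + 216·1/40
 = 729/40 + 72/5 + 75/8 + 27/5
 = 237/5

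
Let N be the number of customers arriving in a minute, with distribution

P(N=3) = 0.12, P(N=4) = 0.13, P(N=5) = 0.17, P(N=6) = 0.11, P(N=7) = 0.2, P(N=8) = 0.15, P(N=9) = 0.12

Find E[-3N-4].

-22.21

E[-3N-4] = Σ (-3n-4)·P(N=n)
 = (-13)·0.12 + (-16)·0.13 + (-19)·0.17 + (-22)·0.11 + (-25)·0.2 + (-28)·0.15 + (-31)·0.12
 = (-1.56) + (-2.08) + (-3.23) + (-2.42) + (-5) + (-4.2) + (-3.72)
 = -22.21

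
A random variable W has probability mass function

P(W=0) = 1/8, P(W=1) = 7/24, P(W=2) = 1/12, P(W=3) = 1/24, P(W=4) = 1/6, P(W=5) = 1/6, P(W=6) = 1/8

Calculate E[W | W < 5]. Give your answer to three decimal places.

P(W < 5) = 1/8 + 7/24 + 1/12 + 1/24 + 1/6 = 17/24.
E[W | W < 5] = [0·1/8 + 1·7/24 + 2·1/12 + 3·1/24 + 4·1/6] / (17/24)
 = 5/4 / (17/24)
 = 30/17

1.765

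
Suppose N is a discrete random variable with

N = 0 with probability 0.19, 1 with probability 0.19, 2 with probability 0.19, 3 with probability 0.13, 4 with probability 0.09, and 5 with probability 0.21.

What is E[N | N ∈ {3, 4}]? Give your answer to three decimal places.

3.409

P(N ∈ {3, 4}) = 0.13 + 0.09 = 0.22.
E[N | N ∈ {3, 4}] = [3·0.13 + 4·0.09] / 0.22
 = 0.75 / 0.22
 = 75/22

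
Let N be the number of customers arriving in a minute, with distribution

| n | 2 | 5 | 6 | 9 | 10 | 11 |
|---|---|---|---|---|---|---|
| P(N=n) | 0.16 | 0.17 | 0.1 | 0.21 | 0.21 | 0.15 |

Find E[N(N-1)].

57.24

E[N(N-1)] = Σ n(n-1)·P(N=n)
 = 2·0.16 + 20·0.17 + 30·0.1 + 72·0.21 + 90·0.21 + 110·0.15
 = 0.32 + 3.4 + 3 + 15.12 + 18.9 + 16.5
 = 57.24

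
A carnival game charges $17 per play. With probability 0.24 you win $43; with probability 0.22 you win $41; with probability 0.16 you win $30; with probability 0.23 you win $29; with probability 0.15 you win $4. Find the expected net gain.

14.41

E[payout] = 43·0.24 + 41·0.22 + 30·0.16 + 29·0.23 + 4·0.15
 = 10.32 + 9.02 + 4.8 + 6.67 + 0.6
 = 31.41
Net = 31.41 - 17 = 14.41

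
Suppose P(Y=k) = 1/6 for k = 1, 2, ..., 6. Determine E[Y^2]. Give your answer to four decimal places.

E[Y^2] = Σ y^2·P(Y=y)
 = 1·1/6 + 4·1/6 + 9·1/6 + 16·1/6 + 25·1/6 + 36·1/6
 = 1/6 + 2/3 + 3/2 + 8/3 + 25/6 + 6
 = 91/6

15.1667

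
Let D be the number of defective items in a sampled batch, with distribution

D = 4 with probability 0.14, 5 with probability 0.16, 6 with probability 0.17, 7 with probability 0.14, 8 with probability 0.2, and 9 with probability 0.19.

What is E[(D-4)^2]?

E[(D-4)^2] = Σ (d-4)^2·P(D=d)
 = 0·0.14 + 1·0.16 + 4·0.17 + 9·0.14 + 16·0.2 + 25·0.19
 = 0 + 0.16 + 0.68 + 1.26 + 3.2 + 4.75
 = 10.05

10.05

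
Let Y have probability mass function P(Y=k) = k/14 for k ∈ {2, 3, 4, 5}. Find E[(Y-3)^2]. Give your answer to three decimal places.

1.857

E[(Y-3)^2] = Σ (y-3)^2·P(Y=y)
 = 1·1/7 + 0·3/14 + 1·2/7 + 4·5/14
 = 1/7 + 0 + 2/7 + 10/7
 = 13/7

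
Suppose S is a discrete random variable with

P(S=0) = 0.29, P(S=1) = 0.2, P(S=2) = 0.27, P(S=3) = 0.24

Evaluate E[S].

1.46

E[S] = Σ s·P(S=s)
 = 0·0.29 + 1·0.2 + 2·0.27 + 3·0.24
 = 0 + 0.2 + 0.54 + 0.72
 = 1.46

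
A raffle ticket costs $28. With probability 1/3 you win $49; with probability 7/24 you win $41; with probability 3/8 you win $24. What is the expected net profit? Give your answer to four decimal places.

E[payout] = 49·1/3 + 41·7/24 + 24·3/8
 = 49/3 + 287/24 + 9
 = 895/24
Net = 895/24 - 28 = 223/24

9.2917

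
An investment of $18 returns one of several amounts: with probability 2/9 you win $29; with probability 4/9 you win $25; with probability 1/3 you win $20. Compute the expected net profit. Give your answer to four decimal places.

6.2222

E[payout] = 29·2/9 + 25·4/9 + 20·1/3
 = 58/9 + 100/9 + 20/3
 = 218/9
Net = 218/9 - 18 = 56/9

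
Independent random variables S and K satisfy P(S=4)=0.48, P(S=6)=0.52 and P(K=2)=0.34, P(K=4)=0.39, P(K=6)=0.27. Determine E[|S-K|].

E[|S-K|] = Σ_s Σ_k |s-k| · P(S=s)P(K=k)
 = 2·0.1632 + 0·0.1872 + 2·0.1296 + 4·0.1768 + 2·0.2028 + 0·0.1404
 = 0.3264 + 0 + 0.2592 + 0.7072 + 0.4056 + 0
 = 1.6984

1.6984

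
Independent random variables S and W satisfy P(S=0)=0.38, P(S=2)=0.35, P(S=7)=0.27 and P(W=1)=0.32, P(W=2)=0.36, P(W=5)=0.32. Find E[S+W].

5.23

E[S+W] = Σ_s Σ_w (s+w) · P(S=s)P(W=w)
 = 1·0.1216 + 2·0.1368 + 5·0.1216 + 3·0.112 + 4·0.126 + 7·0.112 + 8·0.0864 + 9·0.0972 + 12·0.0864
 = 0.1216 + 0.2736 + 0.608 + 0.336 + 0.504 + 0.784 + 0.6912 + 0.8748 + 1.0368
 = 5.23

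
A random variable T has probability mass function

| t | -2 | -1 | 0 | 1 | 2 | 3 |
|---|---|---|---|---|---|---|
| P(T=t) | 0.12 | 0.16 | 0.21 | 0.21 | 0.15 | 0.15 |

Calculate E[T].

0.56

E[T] = Σ t·P(T=t)
 = (-2)·0.12 + (-1)·0.16 + 0·0.21 + 1·0.21 + 2·0.15 + 3·0.15
 = (-0.24) + (-0.16) + 0 + 0.21 + 0.3 + 0.45
 = 0.56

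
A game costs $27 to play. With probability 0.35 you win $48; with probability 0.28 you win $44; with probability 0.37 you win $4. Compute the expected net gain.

3.6

E[payout] = 48·0.35 + 44·0.28 + 4·0.37
 = 16.8 + 12.32 + 1.48
 = 30.6
Net = 30.6 - 27 = 3.6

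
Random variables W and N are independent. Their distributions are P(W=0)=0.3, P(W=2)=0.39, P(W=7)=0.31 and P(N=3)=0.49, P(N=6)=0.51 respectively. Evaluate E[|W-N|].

3.1114

E[|W-N|] = Σ_w Σ_n |w-n| · P(W=w)P(N=n)
 = 3·0.147 + 6·0.153 + 1·0.1911 + 4·0.1989 + 4·0.1519 + 1·0.1581
 = 0.441 + 0.918 + 0.1911 + 0.7956 + 0.6076 + 0.1581
 = 3.1114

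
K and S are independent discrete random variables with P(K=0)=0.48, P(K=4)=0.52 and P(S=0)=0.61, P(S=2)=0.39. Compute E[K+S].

2.86

E[K+S] = Σ_k Σ_s (k+s) · P(K=k)P(S=s)
 = 0·0.2928 + 2·0.1872 + 4·0.3172 + 6·0.2028
 = 0 + 0.3744 + 1.2688 + 1.2168
 = 2.86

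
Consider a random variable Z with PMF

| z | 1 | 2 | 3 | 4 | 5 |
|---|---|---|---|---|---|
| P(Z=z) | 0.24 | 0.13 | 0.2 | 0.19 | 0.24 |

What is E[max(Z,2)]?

3.3

E[max(Z,2)] = Σ max(z,2)·P(Z=z)
 = 2·0.24 + 2·0.13 + 3·0.2 + 4·0.19 + 5·0.24
 = 0.48 + 0.26 + 0.6 + 0.76 + 1.2
 = 3.3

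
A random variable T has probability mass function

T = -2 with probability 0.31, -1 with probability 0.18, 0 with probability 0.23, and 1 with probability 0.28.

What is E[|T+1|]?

E[|T+1|] = Σ |t+1|·P(T=t)
 = 1·0.31 + 0·0.18 + 1·0.23 + 2·0.28
 = 0.31 + 0 + 0.23 + 0.56
 = 1.1

1.1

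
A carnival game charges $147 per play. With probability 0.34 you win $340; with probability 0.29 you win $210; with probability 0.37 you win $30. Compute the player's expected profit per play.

40.6

E[payout] = 340·0.34 + 210·0.29 + 30·0.37
 = 115.6 + 60.9 + 11.1
 = 187.6
Net = 187.6 - 147 = 40.6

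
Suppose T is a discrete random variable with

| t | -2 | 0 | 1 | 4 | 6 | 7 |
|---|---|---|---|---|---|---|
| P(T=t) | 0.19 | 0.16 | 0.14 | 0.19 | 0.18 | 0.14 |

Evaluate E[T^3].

97.68

E[T^3] = Σ t^3·P(T=t)
 = (-8)·0.19 + 0·0.16 + 1·0.14 + 64·0.19 + 216·0.18 + 343·0.14
 = (-1.52) + 0 + 0.14 + 12.16 + 38.88 + 48.02
 = 97.68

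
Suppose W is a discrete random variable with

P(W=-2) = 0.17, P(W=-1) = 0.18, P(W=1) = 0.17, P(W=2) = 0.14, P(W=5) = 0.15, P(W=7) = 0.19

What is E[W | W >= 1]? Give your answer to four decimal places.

3.8923

P(W >= 1) = 0.17 + 0.14 + 0.15 + 0.19 = 0.65.
E[W | W >= 1] = [1·0.17 + 2·0.14 + 5·0.15 + 7·0.19] / 0.65
 = 2.53 / 0.65
 = 253/65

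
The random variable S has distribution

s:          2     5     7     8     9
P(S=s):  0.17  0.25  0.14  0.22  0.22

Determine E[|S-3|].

3.65

E[|S-3|] = Σ |s-3|·P(S=s)
 = 1·0.17 + 2·0.25 + 4·0.14 + 5·0.22 + 6·0.22
 = 0.17 + 0.5 + 0.56 + 1.1 + 1.32
 = 3.65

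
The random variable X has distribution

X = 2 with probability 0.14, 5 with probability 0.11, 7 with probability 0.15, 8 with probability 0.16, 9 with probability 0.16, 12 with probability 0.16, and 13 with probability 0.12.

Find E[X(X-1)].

69.1

E[X(X-1)] = Σ x(x-1)·P(X=x)
 = 2·0.14 + 20·0.11 + 42·0.15 + 56·0.16 + 72·0.16 + 132·0.16 + 156·0.12
 = 0.28 + 2.2 + 6.3 + 8.96 + 11.52 + 21.12 + 18.72
 = 69.1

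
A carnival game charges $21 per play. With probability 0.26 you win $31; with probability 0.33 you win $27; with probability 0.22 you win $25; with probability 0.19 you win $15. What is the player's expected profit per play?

E[payout] = 31·0.26 + 27·0.33 + 25·0.22 + 15·0.19
 = 8.06 + 8.91 + 5.5 + 2.85
 = 25.32
Net = 25.32 - 21 = 4.32

4.32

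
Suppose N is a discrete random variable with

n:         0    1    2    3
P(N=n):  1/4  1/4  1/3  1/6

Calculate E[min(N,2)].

E[min(N,2)] = Σ min(n,2)·P(N=n)
 = 0·1/4 + 1·1/4 + 2·1/3 + 2·1/6
 = 0 + 1/4 + 2/3 + 1/3
 = 5/4

1.25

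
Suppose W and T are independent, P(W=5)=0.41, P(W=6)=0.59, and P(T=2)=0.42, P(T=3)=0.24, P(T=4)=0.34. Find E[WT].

E[WT] = Σ_w Σ_t wt · P(W=w)P(T=t)
 = 10·0.1722 + 15·0.0984 + 20·0.1394 + 12·0.2478 + 18·0.1416 + 24·0.2006
 = 1.722 + 1.476 + 2.788 + 2.9736 + 2.5488 + 4.8144
 = 16.3228

16.3228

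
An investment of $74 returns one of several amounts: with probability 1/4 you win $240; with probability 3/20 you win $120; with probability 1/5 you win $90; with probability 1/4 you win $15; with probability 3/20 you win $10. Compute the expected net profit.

27.25

E[payout] = 240·1/4 + 120·3/20 + 90·1/5 + 15·1/4 + 10·3/20
 = 60 + 18 + 18 + 15/4 + 3/2
 = 405/4
Net = 405/4 - 74 = 109/4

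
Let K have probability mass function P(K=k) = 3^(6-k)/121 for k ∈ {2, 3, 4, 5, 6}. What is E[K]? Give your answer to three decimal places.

E[K] = Σ k·P(K=k)
 = 2·81/121 + 3·27/121 + 4·9/121 + 5·3/121 + 6·1/121
 = 162/121 + 81/121 + 36/121 + 15/121 + 6/121
 = 300/121

2.479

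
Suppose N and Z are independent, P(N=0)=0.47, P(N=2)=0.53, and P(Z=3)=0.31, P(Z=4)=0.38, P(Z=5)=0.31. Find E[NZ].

E[NZ] = Σ_n Σ_z nz · P(N=n)P(Z=z)
 = 0·0.1457 + 0·0.1786 + 0·0.1457 + 6·0.1643 + 8·0.2014 + 10·0.1643
 = 0 + 0 + 0 + 0.9858 + 1.6112 + 1.643
 = 4.24

4.24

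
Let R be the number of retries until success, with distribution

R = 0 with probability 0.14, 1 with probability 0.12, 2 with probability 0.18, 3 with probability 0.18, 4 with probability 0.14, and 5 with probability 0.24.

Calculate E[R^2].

10.7

E[R^2] = Σ r^2·P(R=r)
 = 0·0.14 + 1·0.12 + 4·0.18 + 9·0.18 + 16·0.14 + 25·0.24
 = 0 + 0.12 + 0.72 + 1.62 + 2.24 + 6
 = 10.7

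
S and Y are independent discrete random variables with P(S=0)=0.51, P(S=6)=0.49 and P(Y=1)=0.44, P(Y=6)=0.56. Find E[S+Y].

6.74

E[S+Y] = Σ_s Σ_y (s+y) · P(S=s)P(Y=y)
 = 1·0.2244 + 6·0.2856 + 7·0.2156 + 12·0.2744
 = 0.2244 + 1.7136 + 1.5092 + 3.2928
 = 6.74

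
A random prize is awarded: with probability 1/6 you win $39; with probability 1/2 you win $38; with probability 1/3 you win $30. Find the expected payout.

35.5

E[payout] = 39·1/6 + 38·1/2 + 30·1/3
 = 13/2 + 19 + 10
 = 71/2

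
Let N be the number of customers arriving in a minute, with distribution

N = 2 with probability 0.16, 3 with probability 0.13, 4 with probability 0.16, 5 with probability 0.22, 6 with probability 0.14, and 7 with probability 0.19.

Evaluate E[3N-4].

9.86

E[3N-4] = Σ (3n-4)·P(N=n)
 = 2·0.16 + 5·0.13 + 8·0.16 + 11·0.22 + 14·0.14 + 17·0.19
 = 0.32 + 0.65 + 1.28 + 2.42 + 1.96 + 3.23
 = 9.86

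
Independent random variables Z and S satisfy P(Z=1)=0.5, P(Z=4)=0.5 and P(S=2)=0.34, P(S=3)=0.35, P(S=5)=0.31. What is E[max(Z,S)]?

E[max(Z,S)] = Σ_z Σ_s max(z,s) · P(Z=z)P(S=s)
 = 2·0.17 + 3·0.175 + 5·0.155 + 4·0.17 + 4·0.175 + 5·0.155
 = 0.34 + 0.525 + 0.775 + 0.68 + 0.7 + 0.775
 = 3.795

3.795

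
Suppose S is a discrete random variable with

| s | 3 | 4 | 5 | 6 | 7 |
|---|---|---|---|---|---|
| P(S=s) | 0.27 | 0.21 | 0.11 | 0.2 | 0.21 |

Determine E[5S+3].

27.35

E[5S+3] = Σ (5s+3)·P(S=s)
 = 18·0.27 + 23·0.21 + 28·0.11 + 33·0.2 + 38·0.21
 = 4.86 + 4.83 + 3.08 + 6.6 + 7.98
 = 27.35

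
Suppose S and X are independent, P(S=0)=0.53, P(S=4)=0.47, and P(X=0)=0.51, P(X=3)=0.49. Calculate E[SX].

E[SX] = Σ_s Σ_x sx · P(S=s)P(X=x)
 = 0·0.2703 + 0·0.2597 + 0·0.2397 + 12·0.2303
 = 0 + 0 + 0 + 2.7636
 = 2.7636

2.7636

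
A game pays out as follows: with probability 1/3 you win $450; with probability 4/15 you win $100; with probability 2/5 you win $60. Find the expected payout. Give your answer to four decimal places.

200.6667

E[payout] = 450·1/3 + 100·4/15 + 60·2/5
 = 150 + 80/3 + 24
 = 602/3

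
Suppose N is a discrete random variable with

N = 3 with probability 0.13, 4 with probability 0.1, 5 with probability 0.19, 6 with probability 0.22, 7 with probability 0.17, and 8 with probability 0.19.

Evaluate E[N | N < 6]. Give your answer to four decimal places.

4.1429

P(N < 6) = 0.13 + 0.1 + 0.19 = 0.42.
E[N | N < 6] = [3·0.13 + 4·0.1 + 5·0.19] / 0.42
 = 1.74 / 0.42
 = 29/7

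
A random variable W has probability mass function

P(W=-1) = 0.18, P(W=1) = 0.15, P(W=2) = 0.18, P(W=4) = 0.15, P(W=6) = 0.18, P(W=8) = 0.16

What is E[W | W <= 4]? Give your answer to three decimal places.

1.409

P(W <= 4) = 0.18 + 0.15 + 0.18 + 0.15 = 0.66.
E[W | W <= 4] = [(-1)·0.18 + 1·0.15 + 2·0.18 + 4·0.15] / 0.66
 = 0.93 / 0.66
 = 31/22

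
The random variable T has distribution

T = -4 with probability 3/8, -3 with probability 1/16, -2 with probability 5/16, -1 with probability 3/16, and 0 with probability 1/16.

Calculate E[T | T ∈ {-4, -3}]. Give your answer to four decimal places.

-3.8571

P(T ∈ {-4, -3}) = 3/8 + 1/16 = 7/16.
E[T | T ∈ {-4, -3}] = [(-4)·3/8 + (-3)·1/16] / (7/16)
 = -27/16 / (7/16)
 = -27/7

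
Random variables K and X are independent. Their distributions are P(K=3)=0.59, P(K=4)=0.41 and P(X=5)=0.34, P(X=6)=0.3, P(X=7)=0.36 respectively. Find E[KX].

E[KX] = Σ_k Σ_x kx · P(K=k)P(X=x)
 = 15·0.2006 + 18·0.177 + 21·0.2124 + 20·0.1394 + 24·0.123 + 28·0.1476
 = 3.009 + 3.186 + 4.4604 + 2.788 + 2.952 + 4.1328
 = 20.5282

20.5282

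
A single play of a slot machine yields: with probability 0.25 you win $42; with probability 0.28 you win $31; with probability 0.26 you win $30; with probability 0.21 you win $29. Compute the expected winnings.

E[payout] = 42·0.25 + 31·0.28 + 30·0.26 + 29·0.21
 = 10.5 + 8.68 + 7.8 + 6.09
 = 33.07

33.07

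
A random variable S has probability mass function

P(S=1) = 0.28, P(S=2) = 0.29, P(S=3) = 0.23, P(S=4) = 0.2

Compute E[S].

2.35

E[S] = Σ s·P(S=s)
 = 1·0.28 + 2·0.29 + 3·0.23 + 4·0.2
 = 0.28 + 0.58 + 0.69 + 0.8
 = 2.35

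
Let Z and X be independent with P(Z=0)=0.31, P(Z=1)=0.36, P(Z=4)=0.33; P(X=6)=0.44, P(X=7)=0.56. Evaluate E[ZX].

11.0208

E[ZX] = Σ_z Σ_x zx · P(Z=z)P(X=x)
 = 0·0.1364 + 0·0.1736 + 6·0.1584 + 7·0.2016 + 24·0.1452 + 28·0.1848
 = 0 + 0 + 0.9504 + 1.4112 + 3.4848 + 5.1744
 = 11.0208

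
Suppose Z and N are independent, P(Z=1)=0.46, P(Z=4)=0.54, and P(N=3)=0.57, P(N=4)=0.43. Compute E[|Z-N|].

E[|Z-N|] = Σ_z Σ_n |z-n| · P(Z=z)P(N=n)
 = 2·0.2622 + 3·0.1978 + 1·0.3078 + 0·0.2322
 = 0.5244 + 0.5934 + 0.3078 + 0
 = 1.4256

1.4256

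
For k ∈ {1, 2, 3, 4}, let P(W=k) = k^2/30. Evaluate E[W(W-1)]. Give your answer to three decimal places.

E[W(W-1)] = Σ w(w-1)·P(W=w)
 = 0·1/30 + 2·2/15 + 6·3/10 + 12·8/15
 = 0 + 4/15 + 9/5 + 32/5
 = 127/15

8.467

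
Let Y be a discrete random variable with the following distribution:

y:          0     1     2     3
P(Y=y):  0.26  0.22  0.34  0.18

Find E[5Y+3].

10.2

E[5Y+3] = Σ (5y+3)·P(Y=y)
 = 3·0.26 + 8·0.22 + 13·0.34 + 18·0.18
 = 0.78 + 1.76 + 4.42 + 3.24
 = 10.2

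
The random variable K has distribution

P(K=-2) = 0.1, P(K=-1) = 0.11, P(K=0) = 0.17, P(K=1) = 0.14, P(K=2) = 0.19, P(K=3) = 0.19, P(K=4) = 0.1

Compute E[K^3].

E[K^3] = Σ k^3·P(K=k)
 = (-8)·0.1 + (-1)·0.11 + 0·0.17 + 1·0.14 + 8·0.19 + 27·0.19 + 64·0.1
 = (-0.8) + (-0.11) + 0 + 0.14 + 1.52 + 5.13 + 6.4
 = 12.28

12.28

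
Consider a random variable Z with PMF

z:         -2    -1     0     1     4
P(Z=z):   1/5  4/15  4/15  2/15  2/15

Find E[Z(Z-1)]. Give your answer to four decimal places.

3.3333

E[Z(Z-1)] = Σ z(z-1)·P(Z=z)
 = 6·1/5 + 2·4/15 + 0·4/15 + 0·2/15 + 12·2/15
 = 6/5 + 8/15 + 0 + 0 + 8/5
 = 10/3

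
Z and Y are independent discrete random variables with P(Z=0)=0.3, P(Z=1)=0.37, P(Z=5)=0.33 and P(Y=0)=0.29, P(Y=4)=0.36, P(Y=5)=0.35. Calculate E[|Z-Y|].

2.5792

E[|Z-Y|] = Σ_z Σ_y |z-y| · P(Z=z)P(Y=y)
 = 0·0.087 + 4·0.108 + 5·0.105 + 1·0.1073 + 3·0.1332 + 4·0.1295 + 5·0.0957 + 1·0.1188 + 0·0.1155
 = 0 + 0.432 + 0.525 + 0.1073 + 0.3996 + 0.518 + 0.4785 + 0.1188 + 0
 = 2.5792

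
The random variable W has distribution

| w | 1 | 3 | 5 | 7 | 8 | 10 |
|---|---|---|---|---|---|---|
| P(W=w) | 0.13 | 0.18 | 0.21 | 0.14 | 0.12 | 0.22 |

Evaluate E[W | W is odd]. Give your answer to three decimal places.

P(W is odd) = 0.13 + 0.18 + 0.21 + 0.14 = 0.66.
E[W | W is odd] = [1·0.13 + 3·0.18 + 5·0.21 + 7·0.14] / 0.66
 = 2.7 / 0.66
 = 45/11

4.091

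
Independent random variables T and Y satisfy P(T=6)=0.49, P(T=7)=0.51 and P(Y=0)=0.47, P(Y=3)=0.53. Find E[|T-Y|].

E[|T-Y|] = Σ_t Σ_y |t-y| · P(T=t)P(Y=y)
 = 6·0.2303 + 3·0.2597 + 7·0.2397 + 4·0.2703
 = 1.3818 + 0.7791 + 1.6779 + 1.0812
 = 4.92

4.92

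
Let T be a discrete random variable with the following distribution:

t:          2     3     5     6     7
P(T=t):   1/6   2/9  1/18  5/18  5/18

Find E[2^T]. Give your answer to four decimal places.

57.5556

E[2^T] = Σ 2^t·P(T=t)
 = 4·1/6 + 8·2/9 + 32·1/18 + 64·5/18 + 128·5/18
 = 2/3 + 16/9 + 16/9 + 160/9 + 320/9
 = 518/9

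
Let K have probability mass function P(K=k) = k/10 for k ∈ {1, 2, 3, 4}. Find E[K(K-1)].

E[K(K-1)] = Σ k(k-1)·P(K=k)
 = 0·1/10 + 2·1/5 + 6·3/10 + 12·2/5
 = 0 + 2/5 + 9/5 + 24/5
 = 7

7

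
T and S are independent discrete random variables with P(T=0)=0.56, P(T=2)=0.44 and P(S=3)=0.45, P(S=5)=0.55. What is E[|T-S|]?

E[|T-S|] = Σ_t Σ_s |t-s| · P(T=t)P(S=s)
 = 3·0.252 + 5·0.308 + 1·0.198 + 3·0.242
 = 0.756 + 1.54 + 0.198 + 0.726
 = 3.22

3.22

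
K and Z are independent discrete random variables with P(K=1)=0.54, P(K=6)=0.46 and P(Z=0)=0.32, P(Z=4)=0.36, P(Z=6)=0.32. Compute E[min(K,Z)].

E[min(K,Z)] = Σ_k Σ_z min(k,z) · P(K=k)P(Z=z)
 = 0·0.1728 + 1·0.1944 + 1·0.1728 + 0·0.1472 + 4·0.1656 + 6·0.1472
 = 0 + 0.1944 + 0.1728 + 0 + 0.6624 + 0.8832
 = 1.9128

1.9128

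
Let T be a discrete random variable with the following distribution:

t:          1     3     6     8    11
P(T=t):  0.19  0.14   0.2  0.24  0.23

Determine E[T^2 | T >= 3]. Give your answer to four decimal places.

P(T >= 3) = 0.14 + 0.2 + 0.24 + 0.23 = 0.81.
E[T^2 | T >= 3] = [9·0.14 + 36·0.2 + 64·0.24 + 121·0.23] / 0.81
 = 51.65 / 0.81
 = 5165/81

63.7654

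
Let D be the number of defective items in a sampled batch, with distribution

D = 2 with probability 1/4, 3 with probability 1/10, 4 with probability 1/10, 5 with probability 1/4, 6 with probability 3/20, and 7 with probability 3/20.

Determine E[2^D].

40.2

E[2^D] = Σ 2^d·P(D=d)
 = 4·1/4 + 8·1/10 + 16·1/10 + 32·1/4 + 64·3/20 + 128·3/20
 = 1 + 4/5 + 8/5 + 8 + 48/5 + 96/5
 = 201/5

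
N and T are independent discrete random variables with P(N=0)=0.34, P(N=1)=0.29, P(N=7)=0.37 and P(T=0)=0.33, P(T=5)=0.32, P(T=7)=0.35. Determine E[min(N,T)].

1.6928

E[min(N,T)] = Σ_n Σ_t min(n,t) · P(N=n)P(T=t)
 = 0·0.1122 + 0·0.1088 + 0·0.119 + 0·0.0957 + 1·0.0928 + 1·0.1015 + 0·0.1221 + 5·0.1184 + 7·0.1295
 = 0 + 0 + 0 + 0 + 0.0928 + 0.1015 + 0 + 0.592 + 0.9065
 = 1.6928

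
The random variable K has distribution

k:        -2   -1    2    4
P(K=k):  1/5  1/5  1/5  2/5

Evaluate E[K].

1.4

E[K] = Σ k·P(K=k)
 = (-2)·1/5 + (-1)·1/5 + 2·1/5 + 4·2/5
 = (-2/5) + (-1/5) + 2/5 + 8/5
 = 7/5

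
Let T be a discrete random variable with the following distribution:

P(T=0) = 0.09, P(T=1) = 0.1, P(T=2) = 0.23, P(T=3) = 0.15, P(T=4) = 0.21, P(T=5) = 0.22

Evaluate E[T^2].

11.23

E[T^2] = Σ t^2·P(T=t)
 = 0·0.09 + 1·0.1 + 4·0.23 + 9·0.15 + 16·0.21 + 25·0.22
 = 0 + 0.1 + 0.92 + 1.35 + 3.36 + 5.5
 = 11.23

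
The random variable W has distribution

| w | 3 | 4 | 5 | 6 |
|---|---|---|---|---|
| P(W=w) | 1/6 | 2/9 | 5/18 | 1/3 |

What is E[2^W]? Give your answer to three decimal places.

E[2^W] = Σ 2^w·P(W=w)
 = 8·1/6 + 16·2/9 + 32·5/18 + 64·1/3
 = 4/3 + 32/9 + 80/9 + 64/3
 = 316/9

35.111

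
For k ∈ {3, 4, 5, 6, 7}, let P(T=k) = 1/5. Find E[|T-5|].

E[|T-5|] = Σ |t-5|·P(T=t)
 = 2·1/5 + 1·1/5 + 0·1/5 + 1·1/5 + 2·1/5
 = 2/5 + 1/5 + 0 + 1/5 + 2/5
 = 6/5

1.2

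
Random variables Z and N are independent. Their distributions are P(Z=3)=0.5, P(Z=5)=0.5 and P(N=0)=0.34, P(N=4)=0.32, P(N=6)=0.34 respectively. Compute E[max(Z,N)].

4.84

E[max(Z,N)] = Σ_z Σ_n max(z,n) · P(Z=z)P(N=n)
 = 3·0.17 + 4·0.16 + 6·0.17 + 5·0.17 + 5·0.16 + 6·0.17
 = 0.51 + 0.64 + 1.02 + 0.85 + 0.8 + 1.02
 = 4.84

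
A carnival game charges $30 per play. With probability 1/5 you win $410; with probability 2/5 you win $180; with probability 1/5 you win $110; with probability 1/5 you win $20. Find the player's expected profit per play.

E[payout] = 410·1/5 + 180·2/5 + 110·1/5 + 20·1/5
 = 82 + 72 + 22 + 4
 = 180
Net = 180 - 30 = 150

150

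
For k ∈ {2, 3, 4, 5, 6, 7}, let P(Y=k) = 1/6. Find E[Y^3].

130.5

E[Y^3] = Σ y^3·P(Y=y)
 = 8·1/6 + 27·1/6 + 64·1/6 + 125·1/6 + 216·1/6 + 343·1/6
 = 4/3 + 9/2 + 32/3 + 125/6 + 36 + 343/6
 = 261/2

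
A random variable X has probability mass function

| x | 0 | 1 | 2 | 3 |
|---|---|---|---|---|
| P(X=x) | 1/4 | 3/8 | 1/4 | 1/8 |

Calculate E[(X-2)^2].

1.5

E[(X-2)^2] = Σ (x-2)^2·P(X=x)
 = 4·1/4 + 1·3/8 + 0·1/4 + 1·1/8
 = 1 + 3/8 + 0 + 1/8
 = 3/2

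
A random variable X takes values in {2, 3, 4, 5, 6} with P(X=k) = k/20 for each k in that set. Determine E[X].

4.5

E[X] = Σ x·P(X=x)
 = 2·1/10 + 3·3/20 + 4·1/5 + 5·1/4 + 6·3/10
 = 1/5 + 9/20 + 4/5 + 5/4 + 9/5
 = 9/2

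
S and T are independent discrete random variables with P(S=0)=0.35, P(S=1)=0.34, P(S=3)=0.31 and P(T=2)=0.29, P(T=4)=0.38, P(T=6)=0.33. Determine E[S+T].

E[S+T] = Σ_s Σ_t (s+t) · P(S=s)P(T=t)
 = 2·0.1015 + 4·0.133 + 6·0.1155 + 3·0.0986 + 5·0.1292 + 7·0.1122 + 5·0.0899 + 7·0.1178 + 9·0.1023
 = 0.203 + 0.532 + 0.693 + 0.2958 + 0.646 + 0.7854 + 0.4495 + 0.8246 + 0.9207
 = 5.35

5.35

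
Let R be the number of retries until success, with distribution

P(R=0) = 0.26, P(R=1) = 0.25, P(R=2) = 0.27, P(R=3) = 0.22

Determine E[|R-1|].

0.97

E[|R-1|] = Σ |r-1|·P(R=r)
 = 1·0.26 + 0·0.25 + 1·0.27 + 2·0.22
 = 0.26 + 0 + 0.27 + 0.44
 = 0.97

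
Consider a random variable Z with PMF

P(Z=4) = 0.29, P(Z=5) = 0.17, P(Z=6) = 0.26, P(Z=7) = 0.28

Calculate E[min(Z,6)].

5.25

E[min(Z,6)] = Σ min(z,6)·P(Z=z)
 = 4·0.29 + 5·0.17 + 6·0.26 + 6·0.28
 = 1.16 + 0.85 + 1.56 + 1.68
 = 5.25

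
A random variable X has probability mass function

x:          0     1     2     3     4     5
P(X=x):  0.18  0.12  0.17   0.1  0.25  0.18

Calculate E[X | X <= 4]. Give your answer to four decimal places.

P(X <= 4) = 0.18 + 0.12 + 0.17 + 0.1 + 0.25 = 0.82.
E[X | X <= 4] = [0·0.18 + 1·0.12 + 2·0.17 + 3·0.1 + 4·0.25] / 0.82
 = 1.76 / 0.82
 = 88/41

2.1463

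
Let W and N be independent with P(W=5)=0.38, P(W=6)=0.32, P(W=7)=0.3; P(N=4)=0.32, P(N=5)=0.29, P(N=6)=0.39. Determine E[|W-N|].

E[|W-N|] = Σ_w Σ_n |w-n| · P(W=w)P(N=n)
 = 1·0.1216 + 0·0.1102 + 1·0.1482 + 2·0.1024 + 1·0.0928 + 0·0.1248 + 3·0.096 + 2·0.087 + 1·0.117
 = 0.1216 + 0 + 0.1482 + 0.2048 + 0.0928 + 0 + 0.288 + 0.174 + 0.117
 = 1.1464

1.1464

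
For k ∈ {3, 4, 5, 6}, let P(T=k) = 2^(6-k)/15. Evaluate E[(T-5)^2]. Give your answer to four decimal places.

E[(T-5)^2] = Σ (t-5)^2·P(T=t)
 = 4·8/15 + 1·4/15 + 0·2/15 + 1·1/15
 = 32/15 + 4/15 + 0 + 1/15
 = 37/15

2.4667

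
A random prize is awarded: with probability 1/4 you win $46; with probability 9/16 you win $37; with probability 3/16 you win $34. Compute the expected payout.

38.6875

E[payout] = 46·1/4 + 37·9/16 + 34·3/16
 = 23/2 + 333/16 + 51/8
 = 619/16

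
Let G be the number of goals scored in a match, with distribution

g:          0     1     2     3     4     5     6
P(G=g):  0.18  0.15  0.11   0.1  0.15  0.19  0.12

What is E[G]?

E[G] = Σ g·P(G=g)
 = 0·0.18 + 1·0.15 + 2·0.11 + 3·0.1 + 4·0.15 + 5·0.19 + 6·0.12
 = 0 + 0.15 + 0.22 + 0.3 + 0.6 + 0.95 + 0.72
 = 2.94

2.94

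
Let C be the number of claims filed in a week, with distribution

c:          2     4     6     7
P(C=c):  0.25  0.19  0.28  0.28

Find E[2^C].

57.8

E[2^C] = Σ 2^c·P(C=c)
 = 4·0.25 + 16·0.19 + 64·0.28 + 128·0.28
 = 1 + 3.04 + 17.92 + 35.84
 = 57.8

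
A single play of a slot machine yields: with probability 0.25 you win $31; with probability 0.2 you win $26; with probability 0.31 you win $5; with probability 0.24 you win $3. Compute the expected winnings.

15.22

E[payout] = 31·0.25 + 26·0.2 + 5·0.31 + 3·0.24
 = 7.75 + 5.2 + 1.55 + 0.72
 = 15.22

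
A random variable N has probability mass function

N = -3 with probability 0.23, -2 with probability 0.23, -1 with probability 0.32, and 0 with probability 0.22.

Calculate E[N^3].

E[N^3] = Σ n^3·P(N=n)
 = (-27)·0.23 + (-8)·0.23 + (-1)·0.32 + 0·0.22
 = (-6.21) + (-1.84) + (-0.32) + 0
 = -8.37

-8.37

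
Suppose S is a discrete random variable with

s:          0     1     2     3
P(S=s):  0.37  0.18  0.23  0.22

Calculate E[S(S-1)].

E[S(S-1)] = Σ s(s-1)·P(S=s)
 = 0·0.37 + 0·0.18 + 2·0.23 + 6·0.22
 = 0 + 0 + 0.46 + 1.32
 = 1.78

1.78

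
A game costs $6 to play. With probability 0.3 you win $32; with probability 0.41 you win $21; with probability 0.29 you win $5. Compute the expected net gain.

E[payout] = 32·0.3 + 21·0.41 + 5·0.29
 = 9.6 + 8.61 + 1.45
 = 19.66
Net = 19.66 - 6 = 13.66

13.66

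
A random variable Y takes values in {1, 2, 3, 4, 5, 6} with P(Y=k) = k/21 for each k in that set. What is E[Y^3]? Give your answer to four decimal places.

108.3333

E[Y^3] = Σ y^3·P(Y=y)
 = 1·1/21 + 8·2/21 + 27·1/7 + 64·4/21 + 125·5/21 + 216·2/7
 = 1/21 + 16/21 + 27/7 + 256/21 + 625/21 + 432/7
 = 325/3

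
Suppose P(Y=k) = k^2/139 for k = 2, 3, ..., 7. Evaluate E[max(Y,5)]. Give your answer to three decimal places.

E[max(Y,5)] = Σ max(y,5)·P(Y=y)
 = 5·4/139 + 5·9/139 + 5·16/139 + 5·25/139 + 6·36/139 + 7·49/139
 = 20/139 + 45/139 + 80/139 + 125/139 + 216/139 + 343/139
 = 829/139

5.964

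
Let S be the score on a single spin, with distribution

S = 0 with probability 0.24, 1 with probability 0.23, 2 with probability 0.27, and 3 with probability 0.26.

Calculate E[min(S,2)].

1.29

E[min(S,2)] = Σ min(s,2)·P(S=s)
 = 0·0.24 + 1·0.23 + 2·0.27 + 2·0.26
 = 0 + 0.23 + 0.54 + 0.52
 = 1.29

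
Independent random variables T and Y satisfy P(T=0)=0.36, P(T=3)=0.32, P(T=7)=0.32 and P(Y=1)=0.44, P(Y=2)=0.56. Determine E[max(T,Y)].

3.7616

E[max(T,Y)] = Σ_t Σ_y max(t,y) · P(T=t)P(Y=y)
 = 1·0.1584 + 2·0.2016 + 3·0.1408 + 3·0.1792 + 7·0.1408 + 7·0.1792
 = 0.1584 + 0.4032 + 0.4224 + 0.5376 + 0.9856 + 1.2544
 = 3.7616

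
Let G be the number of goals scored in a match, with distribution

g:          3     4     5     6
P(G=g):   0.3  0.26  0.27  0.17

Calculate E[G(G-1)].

E[G(G-1)] = Σ g(g-1)·P(G=g)
 = 6·0.3 + 12·0.26 + 20·0.27 + 30·0.17
 = 1.8 + 3.12 + 5.4 + 5.1
 = 15.42

15.42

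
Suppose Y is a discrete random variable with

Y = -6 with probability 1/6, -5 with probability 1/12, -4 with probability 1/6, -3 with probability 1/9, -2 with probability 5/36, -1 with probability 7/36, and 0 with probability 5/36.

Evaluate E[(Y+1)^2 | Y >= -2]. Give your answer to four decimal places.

P(Y >= -2) = 5/36 + 7/36 + 5/36 = 17/36.
E[(Y+1)^2 | Y >= -2] = [1·5/36 + 0·7/36 + 1·5/36] / (17/36)
 = 5/18 / (17/36)
 = 10/17

0.5882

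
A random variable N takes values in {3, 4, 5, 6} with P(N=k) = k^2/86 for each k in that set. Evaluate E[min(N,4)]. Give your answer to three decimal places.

3.895

E[min(N,4)] = Σ min(n,4)·P(N=n)
 = 3·9/86 + 4·8/43 + 4·25/86 + 4·18/43
 = 27/86 + 32/43 + 50/43 + 72/43
 = 335/86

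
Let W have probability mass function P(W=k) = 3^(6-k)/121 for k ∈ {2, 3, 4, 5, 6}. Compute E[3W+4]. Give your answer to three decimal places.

11.438

E[3W+4] = Σ (3w+4)·P(W=w)
 = 10·81/121 + 13·27/121 + 16·9/121 + 19·3/121 + 22·1/121
 = 810/121 + 351/121 + 144/121 + 57/121 + 2/11
 = 1384/121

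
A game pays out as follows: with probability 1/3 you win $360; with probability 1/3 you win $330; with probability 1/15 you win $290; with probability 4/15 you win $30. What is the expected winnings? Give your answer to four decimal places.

E[payout] = 360·1/3 + 330·1/3 + 290·1/15 + 30·4/15
 = 120 + 110 + 58/3 + 8
 = 772/3

257.3333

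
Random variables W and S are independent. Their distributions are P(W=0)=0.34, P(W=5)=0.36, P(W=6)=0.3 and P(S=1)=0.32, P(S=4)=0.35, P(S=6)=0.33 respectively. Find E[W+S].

E[W+S] = Σ_w Σ_s (w+s) · P(W=w)P(S=s)
 = 1·0.1088 + 4·0.119 + 6·0.1122 + 6·0.1152 + 9·0.126 + 11·0.1188 + 7·0.096 + 10·0.105 + 12·0.099
 = 0.1088 + 0.476 + 0.6732 + 0.6912 + 1.134 + 1.3068 + 0.672 + 1.05 + 1.188
 = 7.3

7.3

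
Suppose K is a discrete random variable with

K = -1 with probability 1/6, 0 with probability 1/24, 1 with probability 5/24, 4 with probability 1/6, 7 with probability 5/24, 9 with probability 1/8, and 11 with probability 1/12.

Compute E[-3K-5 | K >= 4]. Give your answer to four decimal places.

-26.4286

P(K >= 4) = 1/6 + 5/24 + 1/8 + 1/12 = 7/12.
E[-3K-5 | K >= 4] = [(-17)·1/6 + (-26)·5/24 + (-32)·1/8 + (-38)·1/12] / (7/12)
 = -185/12 / (7/12)
 = -185/7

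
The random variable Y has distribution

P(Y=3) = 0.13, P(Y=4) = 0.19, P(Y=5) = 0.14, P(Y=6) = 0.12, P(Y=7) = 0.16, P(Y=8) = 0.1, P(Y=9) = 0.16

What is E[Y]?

E[Y] = Σ y·P(Y=y)
 = 3·0.13 + 4·0.19 + 5·0.14 + 6·0.12 + 7·0.16 + 8·0.1 + 9·0.16
 = 0.39 + 0.76 + 0.7 + 0.72 + 1.12 + 0.8 + 1.44
 = 5.93

5.93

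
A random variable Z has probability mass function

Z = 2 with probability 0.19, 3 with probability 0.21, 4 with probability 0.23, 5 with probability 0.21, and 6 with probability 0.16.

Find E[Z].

3.94

E[Z] = Σ z·P(Z=z)
 = 2·0.19 + 3·0.21 + 4·0.23 + 5·0.21 + 6·0.16
 = 0.38 + 0.63 + 0.92 + 1.05 + 0.96
 = 3.94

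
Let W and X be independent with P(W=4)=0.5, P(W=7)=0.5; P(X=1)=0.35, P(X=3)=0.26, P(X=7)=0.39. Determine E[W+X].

9.36

E[W+X] = Σ_w Σ_x (w+x) · P(W=w)P(X=x)
 = 5·0.175 + 7·0.13 + 11·0.195 + 8·0.175 + 10·0.13 + 14·0.195
 = 0.875 + 0.91 + 2.145 + 1.4 + 1.3 + 2.73
 = 9.36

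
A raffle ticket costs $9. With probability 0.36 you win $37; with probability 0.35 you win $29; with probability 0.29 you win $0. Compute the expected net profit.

E[payout] = 37·0.36 + 29·0.35 + 0·0.29
 = 13.32 + 10.15 + 0
 = 23.47
Net = 23.47 - 9 = 14.47

14.47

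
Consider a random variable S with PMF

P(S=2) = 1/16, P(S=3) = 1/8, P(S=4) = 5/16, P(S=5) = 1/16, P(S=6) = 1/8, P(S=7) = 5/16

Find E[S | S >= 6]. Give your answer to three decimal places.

6.714

P(S >= 6) = 1/8 + 5/16 = 7/16.
E[S | S >= 6] = [6·1/8 + 7·5/16] / (7/16)
 = 47/16 / (7/16)
 = 47/7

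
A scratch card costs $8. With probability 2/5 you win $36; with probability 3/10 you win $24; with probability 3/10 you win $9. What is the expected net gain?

16.3

E[payout] = 36·2/5 + 24·3/10 + 9·3/10
 = 72/5 + 36/5 + 27/10
 = 243/10
Net = 243/10 - 8 = 163/10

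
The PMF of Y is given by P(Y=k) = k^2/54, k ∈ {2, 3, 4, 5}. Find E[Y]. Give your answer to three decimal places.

E[Y] = Σ y·P(Y=y)
 = 2·2/27 + 3·1/6 + 4·8/27 + 5·25/54
 = 4/27 + 1/2 + 32/27 + 125/54
 = 112/27

4.148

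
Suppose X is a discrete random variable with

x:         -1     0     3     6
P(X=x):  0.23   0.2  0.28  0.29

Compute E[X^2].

E[X^2] = Σ x^2·P(X=x)
 = 1·0.23 + 0·0.2 + 9·0.28 + 36·0.29
 = 0.23 + 0 + 2.52 + 10.44
 = 13.19

13.19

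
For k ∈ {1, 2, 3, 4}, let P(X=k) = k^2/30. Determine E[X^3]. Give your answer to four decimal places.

E[X^3] = Σ x^3·P(X=x)
 = 1·1/30 + 8·2/15 + 27·3/10 + 64·8/15
 = 1/30 + 16/15 + 81/10 + 512/15
 = 130/3

43.3333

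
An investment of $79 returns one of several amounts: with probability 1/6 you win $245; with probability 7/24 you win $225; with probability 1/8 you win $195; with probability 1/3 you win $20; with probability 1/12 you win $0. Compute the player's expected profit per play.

E[payout] = 245·1/6 + 225·7/24 + 195·1/8 + 20·1/3 + 0·1/12
 = 245/6 + 525/8 + 195/8 + 20/3 + 0
 = 275/2
Net = 275/2 - 79 = 117/2

58.5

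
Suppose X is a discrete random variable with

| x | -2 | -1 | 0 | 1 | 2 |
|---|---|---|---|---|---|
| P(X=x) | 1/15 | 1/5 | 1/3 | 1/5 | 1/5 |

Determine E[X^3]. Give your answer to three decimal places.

1.067

E[X^3] = Σ x^3·P(X=x)
 = (-8)·1/15 + (-1)·1/5 + 0·1/3 + 1·1/5 + 8·1/5
 = (-8/15) + (-1/5) + 0 + 1/5 + 8/5
 = 16/15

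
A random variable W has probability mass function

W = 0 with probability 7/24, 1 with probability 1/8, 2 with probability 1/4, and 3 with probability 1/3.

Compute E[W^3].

E[W^3] = Σ w^3·P(W=w)
 = 0·7/24 + 1·1/8 + 8·1/4 + 27·1/3
 = 0 + 1/8 + 2 + 9
 = 89/8

11.125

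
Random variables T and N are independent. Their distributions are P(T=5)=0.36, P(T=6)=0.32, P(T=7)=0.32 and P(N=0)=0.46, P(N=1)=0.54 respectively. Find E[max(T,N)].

E[max(T,N)] = Σ_t Σ_n max(t,n) · P(T=t)P(N=n)
 = 5·0.1656 + 5·0.1944 + 6·0.1472 + 6·0.1728 + 7·0.1472 + 7·0.1728
 = 0.828 + 0.972 + 0.8832 + 1.0368 + 1.0304 + 1.2096
 = 5.96

5.96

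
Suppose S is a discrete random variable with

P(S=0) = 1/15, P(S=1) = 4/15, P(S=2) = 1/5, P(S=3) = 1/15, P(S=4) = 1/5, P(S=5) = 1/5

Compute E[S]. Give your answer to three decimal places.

2.667

E[S] = Σ s·P(S=s)
 = 0·1/15 + 1·4/15 + 2·1/5 + 3·1/15 + 4·1/5 + 5·1/5
 = 0 + 4/15 + 2/5 + 1/5 + 4/5 + 1
 = 8/3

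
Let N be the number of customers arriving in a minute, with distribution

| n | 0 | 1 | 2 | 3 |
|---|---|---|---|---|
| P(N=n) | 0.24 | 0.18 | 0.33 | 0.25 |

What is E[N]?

E[N] = Σ n·P(N=n)
 = 0·0.24 + 1·0.18 + 2·0.33 + 3·0.25
 = 0 + 0.18 + 0.66 + 0.75
 = 1.59

1.59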